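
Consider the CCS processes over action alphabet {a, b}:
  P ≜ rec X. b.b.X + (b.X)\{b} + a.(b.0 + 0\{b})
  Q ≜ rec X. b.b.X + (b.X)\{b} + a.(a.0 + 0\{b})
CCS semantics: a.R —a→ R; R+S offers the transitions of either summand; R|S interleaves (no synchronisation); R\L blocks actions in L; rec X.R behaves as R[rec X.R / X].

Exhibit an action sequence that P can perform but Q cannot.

ab

P's transition system — 4 states:
  u0 = rec X. b.b.X + (b.X)\{b} + a.(b.0 + 0\{b}) ⊢ --a--▸ u1, --b--▸ u2
  u1 = b.0 + 0\{b} ⊢ --b--▸ u3
  u2 = b.(rec X. b.b.X + (b.X)\{b} + a.(b.0 + 0\{b})) ⊢ --b--▸ u0
  u3 = 0 ⊢ (no moves)
Q's transition system — 4 states:
  v0 = rec X. b.b.X + (b.X)\{b} + a.(a.0 + 0\{b}) ⊢ --a--▸ v1, --b--▸ v2
  v1 = a.0 + 0\{b} ⊢ --a--▸ v3
  v2 = b.(rec X. b.b.X + (b.X)\{b} + a.(a.0 + 0\{b})) ⊢ --b--▸ v0
  v3 = 0 ⊢ (no moves)
Trace ⟨ab⟩ through P, begin at {u0}:
  after a @ step 1: {u1}
  after b @ step 2: {u3}
  ✓ P
Trace ⟨ab⟩ through Q, begin at {v0}:
  after a @ step 1: {v1}
  after b @ step 2: ∅  — Q cannot continue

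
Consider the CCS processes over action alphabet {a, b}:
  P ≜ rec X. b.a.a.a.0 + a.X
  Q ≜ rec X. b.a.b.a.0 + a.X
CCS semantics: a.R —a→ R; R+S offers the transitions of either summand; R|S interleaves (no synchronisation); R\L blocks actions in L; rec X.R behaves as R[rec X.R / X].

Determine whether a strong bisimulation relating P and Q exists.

NO

Reachable graph of P (5 states):
  s0 = rec X. b.a.a.a.0 + a.X → -a-> s0, -b-> s1
  s1 = a.a.a.0 → -a-> s2
  s2 = a.a.0 → -a-> s3
  s3 = a.0 → -a-> s4
  s4 = 0 → ∅
Reachable graph of Q (5 states):
  t0 = rec X. b.a.b.a.0 + a.X → -a-> t0, -b-> t1
  t1 = a.b.a.0 → -a-> t2
  t2 = b.a.0 → -b-> t3
  t3 = a.0 → -a-> t4
  t4 = 0 → ∅
Bisimilarity quotient blocks:
  B0 = {s0}
  B1 = {s1}
  B2 = {s2}
  B3 = {s3, t3}
  B4 = {s4, t4}
  B5 = {t0}
  B6 = {t1}
  B7 = {t2}
s0 ∈ B0, t0 ∈ B5 → different blocks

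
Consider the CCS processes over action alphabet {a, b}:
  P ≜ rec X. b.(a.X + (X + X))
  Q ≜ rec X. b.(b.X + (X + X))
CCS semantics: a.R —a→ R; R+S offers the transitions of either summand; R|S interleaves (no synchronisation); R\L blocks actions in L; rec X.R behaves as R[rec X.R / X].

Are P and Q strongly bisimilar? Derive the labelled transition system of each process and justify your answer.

NO

Reachable graph of P (2 states):
  s0 = rec X. b.(a.X + (X + X)) ⊢ -b-> s1
  s1 = a.(rec X. b.(a.X + (X + X))) + ((rec X. b.(a.X + (X + X))) + (rec X. b.(a.X + (X + X)))) ⊢ -a-> s0, -b-> s1
Reachable graph of Q (2 states):
  t0 = rec X. b.(b.X + (X + X)) ⊢ -b-> t1
  t1 = b.(rec X. b.(b.X + (X + X))) + ((rec X. b.(b.X + (X + X))) + (rec X. b.(b.X + (X + X)))) ⊢ -b-> t0, -b-> t1
Partition-refinement fixed point:
  B0 = {s0}
  B1 = {s1}
  B2 = {t0, t1}
s0 ∈ B0, t0 ∈ B2 → different blocks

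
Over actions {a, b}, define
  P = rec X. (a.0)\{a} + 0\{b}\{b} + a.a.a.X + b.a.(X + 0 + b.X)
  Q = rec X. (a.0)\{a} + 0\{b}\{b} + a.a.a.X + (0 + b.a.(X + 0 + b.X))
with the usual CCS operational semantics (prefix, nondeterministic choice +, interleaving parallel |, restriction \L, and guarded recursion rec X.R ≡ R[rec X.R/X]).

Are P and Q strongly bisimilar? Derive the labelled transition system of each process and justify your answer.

YES

P's transition system — 5 states:
  s0 = rec X. (a.0)\{a} + 0\{b}\{b} + a.a.a.X + b.a.(X + 0 + b.X) | --a--▸ s1, --b--▸ s2
  s1 = a.a.(rec X. (a.0)\{a} + 0\{b}\{b} + a.a.a.X + b.a.(X + 0 + b.X)) | --a--▸ s3
  s2 = a.((rec X. (a.0)\{a} + 0\{b}\{b} + a.a.a.X + b.a.(X + 0 + b.X)) + 0 + b.(rec X. (a.0)\{a} + 0\{b}\{b} + a.a.a.X + b.a.(X + 0 + b.X))) | --a--▸ s4
  s3 = a.(rec X. (a.0)\{a} + 0\{b}\{b} + a.a.a.X + b.a.(X + 0 + b.X)) | --a--▸ s0
  s4 = (rec X. (a.0)\{a} + 0\{b}\{b} + a.a.a.X + b.a.(X + 0 + b.X)) + 0 + b.(rec X. (a.0)\{a} + 0\{b}\{b} + a.a.a.X + b.a.(X + 0 + b.X)) | --a--▸ s1, --b--▸ s0, --b--▸ s2
Q's transition system — 5 states:
  t0 = rec X. (a.0)\{a} + 0\{b}\{b} + a.a.a.X + (0 + b.a.(X + 0 + b.X)) | --a--▸ t1, --b--▸ t2
  t1 = a.a.(rec X. (a.0)\{a} + 0\{b}\{b} + a.a.a.X + (0 + b.a.(X + 0 + b.X))) | --a--▸ t3
  t2 = a.((rec X. (a.0)\{a} + 0\{b}\{b} + a.a.a.X + (0 + b.a.(X + 0 + b.X))) + 0 + b.(rec X. (a.0)\{a} + 0\{b}\{b} + a.a.a.X + (0 + b.a.(X + 0 + b.X)))) | --a--▸ t4
  t3 = a.(rec X. (a.0)\{a} + 0\{b}\{b} + a.a.a.X + (0 + b.a.(X + 0 + b.X))) | --a--▸ t0
  t4 = (rec X. (a.0)\{a} + 0\{b}\{b} + a.a.a.X + (0 + b.a.(X + 0 + b.X))) + 0 + b.(rec X. (a.0)\{a} + 0\{b}\{b} + a.a.a.X + (0 + b.a.(X + 0 + b.X))) | --a--▸ t1, --b--▸ t0, --b--▸ t2
Bisimilarity quotient blocks:
  B0 = {s0, t0}
  B1 = {s1, t1}
  B2 = {s3, t3}
  B3 = {s2, t2}
  B4 = {s4, t4}
s0 ∈ B0, t0 ∈ B0 → same block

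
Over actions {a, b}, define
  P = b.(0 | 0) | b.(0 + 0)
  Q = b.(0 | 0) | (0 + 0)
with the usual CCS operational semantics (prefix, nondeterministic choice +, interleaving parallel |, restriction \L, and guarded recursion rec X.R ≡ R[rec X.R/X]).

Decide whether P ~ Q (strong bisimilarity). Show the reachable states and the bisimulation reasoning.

not bisimilar

Reachable graph of P (4 states):
  p0 = b.(0 | 0) | b.(0 + 0) → ··b··> p1, ··b··> p2
  p1 = 0 | 0 | b.(0 + 0) → ··b··> p3
  p2 = b.(0 | 0) | (0 + 0) → ··b··> p3
  p3 = 0 | 0 | (0 + 0) → ∅
Reachable graph of Q (2 states):
  q0 = b.(0 | 0) | (0 + 0) → ··b··> q1
  q1 = 0 | 0 | (0 + 0) → ∅
Partition-refinement fixed point:
  B0 = {p0}
  B1 = {p1, p2, q0}
  B2 = {p3, q1}
p0 ∈ B0, q0 ∈ B1 → different blocks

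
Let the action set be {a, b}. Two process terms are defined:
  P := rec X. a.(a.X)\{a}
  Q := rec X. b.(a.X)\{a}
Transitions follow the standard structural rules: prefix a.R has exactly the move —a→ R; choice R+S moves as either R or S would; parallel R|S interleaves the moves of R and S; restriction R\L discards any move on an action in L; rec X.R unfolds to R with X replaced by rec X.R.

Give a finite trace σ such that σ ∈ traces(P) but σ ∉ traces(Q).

P's transition system — 2 states:
  p0 = rec X. a.(a.X)\{a} → --a--▸ p1
  p1 = (a.(rec X. a.(a.X)\{a}))\{a} → ·
Q's transition system — 2 states:
  q0 = rec X. b.(a.X)\{a} → --b--▸ q1
  q1 = (a.(rec X. b.(a.X)\{a}))\{a} → ·
Run σ = ⟨a⟩ on P: start {p0}
  after a @ step 1: {p1}
  P completes σ.
Run σ = ⟨a⟩ on Q: start {q0}
  after a @ step 1: ∅ (Q stuck)

a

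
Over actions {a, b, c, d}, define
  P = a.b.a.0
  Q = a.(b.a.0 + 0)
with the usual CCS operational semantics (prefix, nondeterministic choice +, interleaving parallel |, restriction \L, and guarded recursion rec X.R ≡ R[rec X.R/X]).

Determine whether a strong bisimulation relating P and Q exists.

bisimilar

Reachable graph of P (4 states):
  s0 = a.b.a.0 → =a=> s1
  s1 = b.a.0 → =b=> s2
  s2 = a.0 → =a=> s3
  s3 = 0 → (no moves)
Reachable graph of Q (4 states):
  t0 = a.(b.a.0 + 0) → =a=> t1
  t1 = b.a.0 + 0 → =b=> t2
  t2 = a.0 → =a=> t3
  t3 = 0 → (no moves)
Bisimilarity quotient blocks:
  B0 = {s0, t0}
  B1 = {s1, t1}
  B2 = {s2, t2}
  B3 = {s3, t3}
s0 ∈ B0, t0 ∈ B0 → same block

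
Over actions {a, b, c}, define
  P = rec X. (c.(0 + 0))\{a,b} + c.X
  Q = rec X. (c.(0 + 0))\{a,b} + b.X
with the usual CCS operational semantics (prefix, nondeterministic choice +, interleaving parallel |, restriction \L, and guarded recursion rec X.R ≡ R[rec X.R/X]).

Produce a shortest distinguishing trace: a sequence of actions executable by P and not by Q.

cc

LTS(P): 2 reachable states
  m0 = rec X. (c.(0 + 0))\{a,b} + c.X has moves --c--▸ m0, --c--▸ m1
  m1 = (0 + 0)\{a,b} has moves ∅
LTS(Q): 2 reachable states
  n0 = rec X. (c.(0 + 0))\{a,b} + b.X has moves --b--▸ n0, --c--▸ n1
  n1 = (0 + 0)\{a,b} has moves ∅
Executing cc from P (initial set {m0}):
  after c @ step 1: {m0, m1}
  after c @ step 2: {m0, m1}
  P completes σ.
Executing cc from Q (initial set {n0}):
  after c @ step 1: {n1}
  after c @ step 2: ∅  — Q cannot continue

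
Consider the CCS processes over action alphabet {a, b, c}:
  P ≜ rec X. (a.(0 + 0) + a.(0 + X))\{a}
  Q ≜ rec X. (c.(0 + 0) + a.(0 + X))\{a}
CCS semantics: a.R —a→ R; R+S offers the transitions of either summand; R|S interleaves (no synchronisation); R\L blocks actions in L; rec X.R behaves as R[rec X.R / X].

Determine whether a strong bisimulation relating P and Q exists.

P ≁ Q

LTS(P): 1 reachable states
  u0 = rec X. (a.(0 + 0) + a.(0 + X))\{a} → ·
LTS(Q): 2 reachable states
  v0 = rec X. (c.(0 + 0) + a.(0 + X))\{a} → =c=> v1
  v1 = (0 + 0)\{a} → ·
Coarsest stable partition (strong bisimilarity classes):
  B0 = {u0, v1}
  B1 = {v0}
u0 ∈ B0, v0 ∈ B1 → different blocks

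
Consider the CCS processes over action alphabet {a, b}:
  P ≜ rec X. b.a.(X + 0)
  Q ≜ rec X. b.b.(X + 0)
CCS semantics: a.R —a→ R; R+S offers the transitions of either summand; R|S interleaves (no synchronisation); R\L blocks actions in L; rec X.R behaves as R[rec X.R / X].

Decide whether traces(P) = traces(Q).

NO — witness ⟨ba⟩

P's transition system — 3 states:
  m0 = rec X. b.a.(X + 0) | -b-> m1
  m1 = a.((rec X. b.a.(X + 0)) + 0) | -a-> m2
  m2 = (rec X. b.a.(X + 0)) + 0 | -b-> m1
Q's transition system — 3 states:
  n0 = rec X. b.b.(X + 0) | -b-> n1
  n1 = b.((rec X. b.b.(X + 0)) + 0) | -b-> n2
  n2 = (rec X. b.b.(X + 0)) + 0 | -b-> n1
Trace ⟨ba⟩ through P, begin at {m0}:
  after b @ step 1: {m1}
  after a @ step 2: {m2}
  P completes σ.
Trace ⟨ba⟩ through Q, begin at {n0}:
  after b @ step 1: {n1}
  after a @ step 2: ∅  — Q cannot continue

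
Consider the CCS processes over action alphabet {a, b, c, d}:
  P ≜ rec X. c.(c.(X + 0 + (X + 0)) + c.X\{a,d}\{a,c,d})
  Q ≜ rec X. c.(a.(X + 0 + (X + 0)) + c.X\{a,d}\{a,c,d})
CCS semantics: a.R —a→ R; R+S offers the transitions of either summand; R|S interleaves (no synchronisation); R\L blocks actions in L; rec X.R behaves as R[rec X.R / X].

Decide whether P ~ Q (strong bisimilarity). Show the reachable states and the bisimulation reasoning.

not bisimilar

P's transition system — 4 states:
  p0 = rec X. c.(c.(X + 0 + (X + 0)) + c.X\{a,d}\{a,c,d}) | —c→ p1
  p1 = c.((rec X. c.(c.(X + 0 + (X + 0)) + c.X\{a,d}\{a,c,d})) + 0 + ((rec X. c.(c.(X + 0 + (X + 0)) + c.X\{a,d}\{a,c,d})) + 0)) + c.(rec X. c.(c.(X + 0 + (X + 0)) + c.X\{a,d}\{a,c,d}))\{a,d}\{a,c,d} | —c→ p2, —c→ p3
  p2 = (rec X. c.(c.(X + 0 + (X + 0)) + c.X\{a,d}\{a,c,d})) + 0 + ((rec X. c.(c.(X + 0 + (X + 0)) + c.X\{a,d}\{a,c,d})) + 0) | —c→ p1
  p3 = (rec X. c.(c.(X + 0 + (X + 0)) + c.X\{a,d}\{a,c,d}))\{a,d}\{a,c,d} | ·
Q's transition system — 4 states:
  q0 = rec X. c.(a.(X + 0 + (X + 0)) + c.X\{a,d}\{a,c,d}) | —c→ q1
  q1 = a.((rec X. c.(a.(X + 0 + (X + 0)) + c.X\{a,d}\{a,c,d})) + 0 + ((rec X. c.(a.(X + 0 + (X + 0)) + c.X\{a,d}\{a,c,d})) + 0)) + c.(rec X. c.(a.(X + 0 + (X + 0)) + c.X\{a,d}\{a,c,d}))\{a,d}\{a,c,d} | —a→ q2, —c→ q3
  q2 = (rec X. c.(a.(X + 0 + (X + 0)) + c.X\{a,d}\{a,c,d})) + 0 + ((rec X. c.(a.(X + 0 + (X + 0)) + c.X\{a,d}\{a,c,d})) + 0) | —c→ q1
  q3 = (rec X. c.(a.(X + 0 + (X + 0)) + c.X\{a,d}\{a,c,d}))\{a,d}\{a,c,d} | ·
Coarsest stable partition (strong bisimilarity classes):
  B0 = {p0, p2}
  B1 = {p1}
  B2 = {p3, q3}
  B3 = {q0, q2}
  B4 = {q1}
p0 ∈ B0, q0 ∈ B3 → different blocks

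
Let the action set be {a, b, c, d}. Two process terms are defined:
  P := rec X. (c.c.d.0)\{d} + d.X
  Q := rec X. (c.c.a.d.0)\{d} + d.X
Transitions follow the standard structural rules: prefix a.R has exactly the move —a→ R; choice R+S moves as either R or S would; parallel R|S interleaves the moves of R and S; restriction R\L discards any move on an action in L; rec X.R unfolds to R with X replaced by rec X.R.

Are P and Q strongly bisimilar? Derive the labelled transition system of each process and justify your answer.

Reachable graph of P (3 states):
  u0 = rec X. (c.c.d.0)\{d} + d.X has moves -c-> u1, -d-> u0
  u1 = (c.d.0)\{d} has moves -c-> u2
  u2 = (d.0)\{d} has moves (no moves)
Reachable graph of Q (4 states):
  v0 = rec X. (c.c.a.d.0)\{d} + d.X has moves -c-> v1, -d-> v0
  v1 = (c.a.d.0)\{d} has moves -c-> v2
  v2 = (a.d.0)\{d} has moves -a-> v3
  v3 = (d.0)\{d} has moves (no moves)
Bisimilarity quotient blocks:
  B0 = {u0}
  B1 = {u1}
  B2 = {u2, v3}
  B3 = {v0}
  B4 = {v1}
  B5 = {v2}
u0 ∈ B0, v0 ∈ B3 → different blocks

not bisimilar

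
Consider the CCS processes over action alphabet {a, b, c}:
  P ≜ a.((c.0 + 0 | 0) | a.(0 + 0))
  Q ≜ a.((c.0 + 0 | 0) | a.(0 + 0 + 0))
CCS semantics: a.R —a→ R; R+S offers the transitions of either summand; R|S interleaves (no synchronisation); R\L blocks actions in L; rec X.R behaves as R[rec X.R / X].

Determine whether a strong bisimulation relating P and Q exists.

YES

Reachable graph of P (5 states):
  m0 = a.((c.0 + 0 | 0) | a.(0 + 0)) ⊢ ··a··> m1
  m1 = (c.0 + 0 | 0) | a.(0 + 0) ⊢ ··a··> m2, ··c··> m3
  m2 = (c.0 + 0 | 0) | (0 + 0) ⊢ ··c··> m4
  m3 = 0 | a.(0 + 0) ⊢ ··a··> m4
  m4 = 0 | (0 + 0) ⊢ deadlocked
Reachable graph of Q (5 states):
  n0 = a.((c.0 + 0 | 0) | a.(0 + 0 + 0)) ⊢ ··a··> n1
  n1 = (c.0 + 0 | 0) | a.(0 + 0 + 0) ⊢ ··a··> n2, ··c··> n3
  n2 = (c.0 + 0 | 0) | (0 + 0 + 0) ⊢ ··c··> n4
  n3 = 0 | a.(0 + 0 + 0) ⊢ ··a··> n4
  n4 = 0 | (0 + 0 + 0) ⊢ deadlocked
Partition-refinement fixed point:
  B0 = {m0, n0}
  B1 = {m1, n1}
  B2 = {m3, n3}
  B3 = {m4, n4}
  B4 = {m2, n2}
m0 ∈ B0, n0 ∈ B0 → same block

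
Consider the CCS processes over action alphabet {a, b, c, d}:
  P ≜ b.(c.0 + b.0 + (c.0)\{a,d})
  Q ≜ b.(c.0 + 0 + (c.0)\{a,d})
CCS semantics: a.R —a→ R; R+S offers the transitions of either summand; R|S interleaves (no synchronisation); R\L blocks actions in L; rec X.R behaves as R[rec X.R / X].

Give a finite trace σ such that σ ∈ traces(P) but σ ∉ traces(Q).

LTS(P): 4 reachable states
  s0 = b.(c.0 + b.0 + (c.0)\{a,d}) | =b=> s1
  s1 = c.0 + b.0 + (c.0)\{a,d} | =b=> s2, =c=> s2, =c=> s3
  s2 = 0 | deadlocked
  s3 = 0\{a,d} | deadlocked
LTS(Q): 4 reachable states
  t0 = b.(c.0 + 0 + (c.0)\{a,d}) | =b=> t1
  t1 = c.0 + 0 + (c.0)\{a,d} | =c=> t2, =c=> t3
  t2 = 0 | deadlocked
  t3 = 0\{a,d} | deadlocked
Trace ⟨bb⟩ through P, begin at {s0}:
  step 1 (b): {s1}
  step 2 (b): {s2}
  P completes σ.
Trace ⟨bb⟩ through Q, begin at {t0}:
  step 1 (b): {t1}
  step 2 (b): ∅ (Q stuck)

bb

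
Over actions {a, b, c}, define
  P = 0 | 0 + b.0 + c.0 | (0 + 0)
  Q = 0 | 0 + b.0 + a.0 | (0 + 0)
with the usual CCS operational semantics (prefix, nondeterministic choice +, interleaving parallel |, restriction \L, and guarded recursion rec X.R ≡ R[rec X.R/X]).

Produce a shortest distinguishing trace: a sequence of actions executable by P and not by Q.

c

Reachable graph of P (3 states):
  m0 = 0 | 0 + b.0 + c.0 | (0 + 0) | -b-> m1, -c-> m2
  m1 = 0 | ·
  m2 = 0 | (0 + 0) | ·
Reachable graph of Q (3 states):
  n0 = 0 | 0 + b.0 + a.0 | (0 + 0) | -a-> n1, -b-> n2
  n1 = 0 | (0 + 0) | ·
  n2 = 0 | ·
Run σ = ⟨c⟩ on P: start {m0}
  [1] c ⇒ {m2}
  — P admits the full trace.
Run σ = ⟨c⟩ on Q: start {n0}
  [1] c ⇒ no successor for Q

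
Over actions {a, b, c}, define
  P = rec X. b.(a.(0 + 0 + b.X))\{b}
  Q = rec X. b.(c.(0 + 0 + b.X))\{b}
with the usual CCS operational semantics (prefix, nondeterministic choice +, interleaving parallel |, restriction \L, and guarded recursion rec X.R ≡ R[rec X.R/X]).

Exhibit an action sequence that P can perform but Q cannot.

ba

Reachable graph of P (3 states):
  m0 = rec X. b.(a.(0 + 0 + b.X))\{b} ⊢ -b-> m1
  m1 = (a.(0 + 0 + b.(rec X. b.(a.(0 + 0 + b.X))\{b})))\{b} ⊢ -a-> m2
  m2 = (0 + 0 + b.(rec X. b.(a.(0 + 0 + b.X))\{b}))\{b} ⊢ (no moves)
Reachable graph of Q (3 states):
  n0 = rec X. b.(c.(0 + 0 + b.X))\{b} ⊢ -b-> n1
  n1 = (c.(0 + 0 + b.(rec X. b.(c.(0 + 0 + b.X))\{b})))\{b} ⊢ -c-> n2
  n2 = (0 + 0 + b.(rec X. b.(c.(0 + 0 + b.X))\{b}))\{b} ⊢ (no moves)
Trace ⟨ba⟩ through P, begin at {m0}:
  after b @ step 1: {m1}
  after a @ step 2: {m2}
  P completes σ.
Trace ⟨ba⟩ through Q, begin at {n0}:
  after b @ step 1: {n1}
  after a @ step 2: ∅ (Q stuck)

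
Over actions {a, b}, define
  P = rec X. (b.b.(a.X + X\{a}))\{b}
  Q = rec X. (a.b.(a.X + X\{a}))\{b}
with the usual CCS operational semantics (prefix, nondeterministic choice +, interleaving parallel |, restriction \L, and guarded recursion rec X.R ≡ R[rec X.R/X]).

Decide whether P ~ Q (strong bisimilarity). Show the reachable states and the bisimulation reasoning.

P's transition system — 1 states:
  p0 = rec X. (b.b.(a.X + X\{a}))\{b} ⊢ ∅
Q's transition system — 2 states:
  q0 = rec X. (a.b.(a.X + X\{a}))\{b} ⊢ =a=> q1
  q1 = (b.(a.(rec X. (a.b.(a.X + X\{a}))\{b}) + (rec X. (a.b.(a.X + X\{a}))\{b})\{a}))\{b} ⊢ ∅
Partition-refinement fixed point:
  B0 = {p0, q1}
  B1 = {q0}
p0 ∈ B0, q0 ∈ B1 → different blocks

NO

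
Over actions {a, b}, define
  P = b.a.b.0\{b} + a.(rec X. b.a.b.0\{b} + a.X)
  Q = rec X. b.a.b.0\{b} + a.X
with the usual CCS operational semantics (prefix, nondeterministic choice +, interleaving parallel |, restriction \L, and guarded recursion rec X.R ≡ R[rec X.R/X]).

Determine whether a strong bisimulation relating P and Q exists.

Reachable graph of P (5 states):
  m0 = b.a.b.0\{b} + a.(rec X. b.a.b.0\{b} + a.X) ⊢ --a--▸ m1, --b--▸ m2
  m1 = rec X. b.a.b.0\{b} + a.X ⊢ --a--▸ m1, --b--▸ m2
  m2 = a.b.0\{b} ⊢ --a--▸ m3
  m3 = b.0\{b} ⊢ --b--▸ m4
  m4 = 0\{b} ⊢ stopped
Reachable graph of Q (4 states):
  n0 = rec X. b.a.b.0\{b} + a.X ⊢ --a--▸ n0, --b--▸ n1
  n1 = a.b.0\{b} ⊢ --a--▸ n2
  n2 = b.0\{b} ⊢ --b--▸ n3
  n3 = 0\{b} ⊢ stopped
Coarsest stable partition (strong bisimilarity classes):
  B0 = {m0, m1, n0}
  B1 = {m2, n1}
  B2 = {m3, n2}
  B3 = {m4, n3}
m0 ∈ B0, n0 ∈ B0 → same block

YES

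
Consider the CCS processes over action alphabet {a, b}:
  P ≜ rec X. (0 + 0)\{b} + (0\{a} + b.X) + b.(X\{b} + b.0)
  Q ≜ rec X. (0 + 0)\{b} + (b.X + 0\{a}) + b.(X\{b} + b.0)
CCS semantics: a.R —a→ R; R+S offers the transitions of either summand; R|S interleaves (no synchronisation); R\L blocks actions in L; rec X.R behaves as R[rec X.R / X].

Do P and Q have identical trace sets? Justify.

YES

P's transition system — 3 states:
  u0 = rec X. (0 + 0)\{b} + (0\{a} + b.X) + b.(X\{b} + b.0) has moves =b=> u0, =b=> u1
  u1 = (rec X. (0 + 0)\{b} + (0\{a} + b.X) + b.(X\{b} + b.0))\{b} + b.0 has moves =b=> u2
  u2 = 0 has moves ·
Q's transition system — 3 states:
  v0 = rec X. (0 + 0)\{b} + (b.X + 0\{a}) + b.(X\{b} + b.0) has moves =b=> v0, =b=> v1
  v1 = (rec X. (0 + 0)\{b} + (b.X + 0\{a}) + b.(X\{b} + b.0))\{b} + b.0 has moves =b=> v2
  v2 = 0 has moves ·
Coarsest stable partition (strong bisimilarity classes):
  B0 = {u0, v0}
  B1 = {u1, v1}
  B2 = {u2, v2}
u0 ∈ B0, v0 ∈ B0 → same block
Bisimilar ⇒ trace-equivalent.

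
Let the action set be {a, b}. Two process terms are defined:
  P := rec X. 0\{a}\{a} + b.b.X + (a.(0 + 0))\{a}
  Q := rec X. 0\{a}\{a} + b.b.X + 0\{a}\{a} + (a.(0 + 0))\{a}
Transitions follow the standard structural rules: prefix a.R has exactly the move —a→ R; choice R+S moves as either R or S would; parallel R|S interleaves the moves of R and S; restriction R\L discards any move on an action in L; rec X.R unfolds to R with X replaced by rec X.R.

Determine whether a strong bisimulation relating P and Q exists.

Reachable graph of P (2 states):
  s0 = rec X. 0\{a}\{a} + b.b.X + (a.(0 + 0))\{a} | -b-> s1
  s1 = b.(rec X. 0\{a}\{a} + b.b.X + (a.(0 + 0))\{a}) | -b-> s0
Reachable graph of Q (2 states):
  t0 = rec X. 0\{a}\{a} + b.b.X + 0\{a}\{a} + (a.(0 + 0))\{a} | -b-> t1
  t1 = b.(rec X. 0\{a}\{a} + b.b.X + 0\{a}\{a} + (a.(0 + 0))\{a}) | -b-> t0
Bisimilarity quotient blocks:
  B0 = {s0, s1, t0, t1}
s0 ∈ B0, t0 ∈ B0 → same block

bisimilar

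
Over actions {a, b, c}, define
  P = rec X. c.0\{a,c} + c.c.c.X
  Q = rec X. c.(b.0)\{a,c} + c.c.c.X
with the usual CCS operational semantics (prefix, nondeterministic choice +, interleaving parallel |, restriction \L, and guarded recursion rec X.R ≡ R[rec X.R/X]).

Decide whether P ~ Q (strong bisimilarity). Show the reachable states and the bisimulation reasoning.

not bisimilar

LTS(P): 4 reachable states
  s0 = rec X. c.0\{a,c} + c.c.c.X ⊢ =c=> s1, =c=> s2
  s1 = 0\{a,c} ⊢ deadlocked
  s2 = c.c.(rec X. c.0\{a,c} + c.c.c.X) ⊢ =c=> s3
  s3 = c.(rec X. c.0\{a,c} + c.c.c.X) ⊢ =c=> s0
LTS(Q): 5 reachable states
  t0 = rec X. c.(b.0)\{a,c} + c.c.c.X ⊢ =c=> t1, =c=> t2
  t1 = (b.0)\{a,c} ⊢ =b=> t3
  t2 = c.c.(rec X. c.(b.0)\{a,c} + c.c.c.X) ⊢ =c=> t4
  t3 = 0\{a,c} ⊢ deadlocked
  t4 = c.(rec X. c.(b.0)\{a,c} + c.c.c.X) ⊢ =c=> t0
Coarsest stable partition (strong bisimilarity classes):
  B0 = {s0}
  B1 = {s2}
  B2 = {s3}
  B3 = {s1, t3}
  B4 = {t0}
  B5 = {t1}
  B6 = {t2}
  B7 = {t4}
s0 ∈ B0, t0 ∈ B4 → different blocks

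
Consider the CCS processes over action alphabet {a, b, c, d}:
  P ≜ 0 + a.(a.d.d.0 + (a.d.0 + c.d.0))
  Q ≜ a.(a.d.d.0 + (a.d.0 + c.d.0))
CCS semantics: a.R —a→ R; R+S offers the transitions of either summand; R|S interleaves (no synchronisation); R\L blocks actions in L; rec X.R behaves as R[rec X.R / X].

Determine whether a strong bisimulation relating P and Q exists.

LTS(P): 5 reachable states
  p0 = 0 + a.(a.d.d.0 + (a.d.0 + c.d.0)) has moves —a→ p1
  p1 = a.d.d.0 + (a.d.0 + c.d.0) has moves —a→ p2, —a→ p3, —c→ p2
  p2 = d.0 has moves —d→ p4
  p3 = d.d.0 has moves —d→ p2
  p4 = 0 has moves (no moves)
LTS(Q): 5 reachable states
  q0 = a.(a.d.d.0 + (a.d.0 + c.d.0)) has moves —a→ q1
  q1 = a.d.d.0 + (a.d.0 + c.d.0) has moves —a→ q2, —a→ q3, —c→ q2
  q2 = d.0 has moves —d→ q4
  q3 = d.d.0 has moves —d→ q2
  q4 = 0 has moves (no moves)
Partition-refinement fixed point:
  B0 = {p0, q0}
  B1 = {p1, q1}
  B2 = {p3, q3}
  B3 = {p2, q2}
  B4 = {p4, q4}
p0 ∈ B0, q0 ∈ B0 → same block

YES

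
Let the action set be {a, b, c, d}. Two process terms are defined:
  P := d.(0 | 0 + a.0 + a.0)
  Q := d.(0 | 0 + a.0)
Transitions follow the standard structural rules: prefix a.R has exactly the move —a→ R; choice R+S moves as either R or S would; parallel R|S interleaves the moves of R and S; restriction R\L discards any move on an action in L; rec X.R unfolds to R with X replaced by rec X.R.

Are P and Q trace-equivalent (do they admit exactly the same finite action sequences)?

YES

P's transition system — 3 states:
  u0 = d.(0 | 0 + a.0 + a.0) :: ··d··> u1
  u1 = 0 | 0 + a.0 + a.0 :: ··a··> u2
  u2 = 0 :: stopped
Q's transition system — 3 states:
  v0 = d.(0 | 0 + a.0) :: ··d··> v1
  v1 = 0 | 0 + a.0 :: ··a··> v2
  v2 = 0 :: stopped
Coarsest stable partition (strong bisimilarity classes):
  B0 = {u0, v0}
  B1 = {u1, v1}
  B2 = {u2, v2}
u0 ∈ B0, v0 ∈ B0 → same block
Bisimilar ⇒ trace-equivalent.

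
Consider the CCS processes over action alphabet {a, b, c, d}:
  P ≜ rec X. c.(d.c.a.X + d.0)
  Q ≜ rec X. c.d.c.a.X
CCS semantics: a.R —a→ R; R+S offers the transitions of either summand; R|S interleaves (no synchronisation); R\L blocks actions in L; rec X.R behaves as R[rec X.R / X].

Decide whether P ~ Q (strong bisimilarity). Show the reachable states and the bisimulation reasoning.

Reachable graph of P (5 states):
  u0 = rec X. c.(d.c.a.X + d.0) → —c→ u1
  u1 = d.c.a.(rec X. c.(d.c.a.X + d.0)) + d.0 → —d→ u2, —d→ u3
  u2 = 0 → ·
  u3 = c.a.(rec X. c.(d.c.a.X + d.0)) → —c→ u4
  u4 = a.(rec X. c.(d.c.a.X + d.0)) → —a→ u0
Reachable graph of Q (4 states):
  v0 = rec X. c.d.c.a.X → —c→ v1
  v1 = d.c.a.(rec X. c.d.c.a.X) → —d→ v2
  v2 = c.a.(rec X. c.d.c.a.X) → —c→ v3
  v3 = a.(rec X. c.d.c.a.X) → —a→ v0
Coarsest stable partition (strong bisimilarity classes):
  B0 = {u0}
  B1 = {u1}
  B2 = {u3}
  B3 = {u4}
  B4 = {u2}
  B5 = {v0}
  B6 = {v1}
  B7 = {v2}
  B8 = {v3}
u0 ∈ B0, v0 ∈ B5 → different blocks

NO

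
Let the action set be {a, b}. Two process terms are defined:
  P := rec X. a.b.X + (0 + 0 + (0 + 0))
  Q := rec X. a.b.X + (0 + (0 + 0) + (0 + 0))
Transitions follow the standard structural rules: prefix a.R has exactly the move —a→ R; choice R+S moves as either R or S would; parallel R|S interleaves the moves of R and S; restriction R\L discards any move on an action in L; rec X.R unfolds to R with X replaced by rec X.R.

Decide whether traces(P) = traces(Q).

YES

P's transition system — 2 states:
  m0 = rec X. a.b.X + (0 + 0 + (0 + 0)) | =a=> m1
  m1 = b.(rec X. a.b.X + (0 + 0 + (0 + 0))) | =b=> m0
Q's transition system — 2 states:
  n0 = rec X. a.b.X + (0 + (0 + 0) + (0 + 0)) | =a=> n1
  n1 = b.(rec X. a.b.X + (0 + (0 + 0) + (0 + 0))) | =b=> n0
Partition-refinement fixed point:
  B0 = {m0, n0}
  B1 = {m1, n1}
m0 ∈ B0, n0 ∈ B0 → same block
Bisimilar ⇒ trace-equivalent.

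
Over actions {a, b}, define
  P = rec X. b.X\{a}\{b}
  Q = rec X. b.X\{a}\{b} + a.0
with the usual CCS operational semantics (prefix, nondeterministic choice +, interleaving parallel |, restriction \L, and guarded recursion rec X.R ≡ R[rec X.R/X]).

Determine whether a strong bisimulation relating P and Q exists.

NO

Reachable graph of P (2 states):
  s0 = rec X. b.X\{a}\{b} ⊢ ··b··> s1
  s1 = (rec X. b.X\{a}\{b})\{a}\{b} ⊢ deadlocked
Reachable graph of Q (3 states):
  t0 = rec X. b.X\{a}\{b} + a.0 ⊢ ··a··> t1, ··b··> t2
  t1 = 0 ⊢ deadlocked
  t2 = (rec X. b.X\{a}\{b} + a.0)\{a}\{b} ⊢ deadlocked
Bisimilarity quotient blocks:
  B0 = {s0}
  B1 = {s1, t1, t2}
  B2 = {t0}
s0 ∈ B0, t0 ∈ B2 → different blocks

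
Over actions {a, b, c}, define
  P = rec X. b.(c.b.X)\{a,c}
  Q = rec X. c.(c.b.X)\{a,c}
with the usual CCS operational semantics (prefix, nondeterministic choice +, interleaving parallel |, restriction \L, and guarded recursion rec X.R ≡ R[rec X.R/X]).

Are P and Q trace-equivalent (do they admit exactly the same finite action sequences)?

NO — witness ⟨b⟩

P's transition system — 2 states:
  p0 = rec X. b.(c.b.X)\{a,c} | -b-> p1
  p1 = (c.b.(rec X. b.(c.b.X)\{a,c}))\{a,c} | stopped
Q's transition system — 2 states:
  q0 = rec X. c.(c.b.X)\{a,c} | -c-> q1
  q1 = (c.b.(rec X. c.(c.b.X)\{a,c}))\{a,c} | stopped
Run σ = ⟨b⟩ on P: start {p0}
  step 1 (b): {p1}
  ✓ P
Run σ = ⟨b⟩ on Q: start {q0}
  step 1 (b): ∅ (Q stuck)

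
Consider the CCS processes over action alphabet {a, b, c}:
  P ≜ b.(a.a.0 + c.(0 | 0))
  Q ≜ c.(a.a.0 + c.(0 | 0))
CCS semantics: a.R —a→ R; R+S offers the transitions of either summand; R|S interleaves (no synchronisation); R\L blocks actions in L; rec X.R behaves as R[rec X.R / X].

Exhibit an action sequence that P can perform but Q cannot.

b

LTS(P): 5 reachable states
  u0 = b.(a.a.0 + c.(0 | 0)) has moves —b→ u1
  u1 = a.a.0 + c.(0 | 0) has moves —a→ u2, —c→ u3
  u2 = a.0 has moves —a→ u4
  u3 = 0 | 0 has moves stopped
  u4 = 0 has moves stopped
LTS(Q): 5 reachable states
  v0 = c.(a.a.0 + c.(0 | 0)) has moves —c→ v1
  v1 = a.a.0 + c.(0 | 0) has moves —a→ v2, —c→ v3
  v2 = a.0 has moves —a→ v4
  v3 = 0 | 0 has moves stopped
  v4 = 0 has moves stopped
Run σ = ⟨b⟩ on P: start {u0}
  step 1 (b): {u1}
  — P admits the full trace.
Run σ = ⟨b⟩ on Q: start {v0}
  step 1 (b): no successor for Q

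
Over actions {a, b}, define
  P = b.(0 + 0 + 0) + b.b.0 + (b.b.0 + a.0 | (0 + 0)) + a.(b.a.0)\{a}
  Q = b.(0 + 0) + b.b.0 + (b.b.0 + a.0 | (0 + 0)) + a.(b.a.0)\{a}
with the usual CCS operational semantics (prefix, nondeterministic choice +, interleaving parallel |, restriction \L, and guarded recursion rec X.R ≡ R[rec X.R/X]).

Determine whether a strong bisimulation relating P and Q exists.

P's transition system — 7 states:
  u0 = b.(0 + 0 + 0) + b.b.0 + (b.b.0 + a.0 | (0 + 0)) + a.(b.a.0)\{a} ⊢ --a--▸ u1, --a--▸ u2, --b--▸ u3, --b--▸ u4
  u1 = (b.a.0)\{a} ⊢ --b--▸ u5
  u2 = 0 | (0 + 0) ⊢ ∅
  u3 = 0 + 0 + 0 ⊢ ∅
  u4 = b.0 ⊢ --b--▸ u6
  u5 = (a.0)\{a} ⊢ ∅
  u6 = 0 ⊢ ∅
Q's transition system — 7 states:
  v0 = b.(0 + 0) + b.b.0 + (b.b.0 + a.0 | (0 + 0)) + a.(b.a.0)\{a} ⊢ --a--▸ v1, --a--▸ v2, --b--▸ v3, --b--▸ v4
  v1 = (b.a.0)\{a} ⊢ --b--▸ v5
  v2 = 0 | (0 + 0) ⊢ ∅
  v3 = 0 + 0 ⊢ ∅
  v4 = b.0 ⊢ --b--▸ v6
  v5 = (a.0)\{a} ⊢ ∅
  v6 = 0 ⊢ ∅
Partition-refinement fixed point:
  B0 = {u0, v0}
  B1 = {u2, u3, u5, u6, v2, v3, v5, v6}
  B2 = {u1, u4, v1, v4}
u0 ∈ B0, v0 ∈ B0 → same block

bisimilar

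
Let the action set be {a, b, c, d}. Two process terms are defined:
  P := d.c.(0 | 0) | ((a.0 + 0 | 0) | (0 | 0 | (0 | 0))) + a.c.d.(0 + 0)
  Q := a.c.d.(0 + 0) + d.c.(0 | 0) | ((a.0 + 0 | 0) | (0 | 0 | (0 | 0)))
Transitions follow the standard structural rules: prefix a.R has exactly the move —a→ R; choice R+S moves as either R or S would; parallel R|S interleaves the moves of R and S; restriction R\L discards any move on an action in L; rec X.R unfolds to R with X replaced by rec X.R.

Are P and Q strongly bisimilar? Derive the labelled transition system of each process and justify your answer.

YES

Reachable graph of P (9 states):
  m0 = d.c.(0 | 0) | ((a.0 + 0 | 0) | (0 | 0 | (0 | 0))) + a.c.d.(0 + 0) :: ··a··> m1, ··a··> m2, ··d··> m3
  m1 = c.d.(0 + 0) :: ··c··> m4
  m2 = d.c.(0 | 0) | (0 | (0 | 0 | (0 | 0))) :: ··d··> m5
  m3 = c.(0 | 0) | ((a.0 + 0 | 0) | (0 | 0 | (0 | 0))) :: ··a··> m5, ··c··> m6
  m4 = d.(0 + 0) :: ··d··> m7
  m5 = c.(0 | 0) | (0 | (0 | 0 | (0 | 0))) :: ··c··> m8
  m6 = 0 | 0 | ((a.0 + 0 | 0) | (0 | 0 | (0 | 0))) :: ··a··> m8
  m7 = 0 + 0 :: stopped
  m8 = 0 | 0 | (0 | (0 | 0 | (0 | 0))) :: stopped
Reachable graph of Q (9 states):
  n0 = a.c.d.(0 + 0) + d.c.(0 | 0) | ((a.0 + 0 | 0) | (0 | 0 | (0 | 0))) :: ··a··> n1, ··a··> n2, ··d··> n3
  n1 = c.d.(0 + 0) :: ··c··> n4
  n2 = d.c.(0 | 0) | (0 | (0 | 0 | (0 | 0))) :: ··d··> n5
  n3 = c.(0 | 0) | ((a.0 + 0 | 0) | (0 | 0 | (0 | 0))) :: ··a··> n5, ··c··> n6
  n4 = d.(0 + 0) :: ··d··> n7
  n5 = c.(0 | 0) | (0 | (0 | 0 | (0 | 0))) :: ··c··> n8
  n6 = 0 | 0 | ((a.0 + 0 | 0) | (0 | 0 | (0 | 0))) :: ··a··> n8
  n7 = 0 + 0 :: stopped
  n8 = 0 | 0 | (0 | (0 | 0 | (0 | 0))) :: stopped
Partition-refinement fixed point:
  B0 = {m0, n0}
  B1 = {m3, n3}
  B2 = {m6, n6}
  B3 = {m7, m8, n7, n8}
  B4 = {m5, n5}
  B5 = {m2, n2}
  B6 = {m1, n1}
  B7 = {m4, n4}
m0 ∈ B0, n0 ∈ B0 → same block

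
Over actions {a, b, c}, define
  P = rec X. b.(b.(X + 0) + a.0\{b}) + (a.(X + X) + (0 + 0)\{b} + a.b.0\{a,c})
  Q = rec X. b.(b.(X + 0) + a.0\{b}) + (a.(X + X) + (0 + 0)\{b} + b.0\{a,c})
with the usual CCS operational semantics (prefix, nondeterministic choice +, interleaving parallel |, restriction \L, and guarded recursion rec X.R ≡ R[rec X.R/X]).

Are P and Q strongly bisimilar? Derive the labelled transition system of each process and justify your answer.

not bisimilar

LTS(P): 7 reachable states
  p0 = rec X. b.(b.(X + 0) + a.0\{b}) + (a.(X + X) + (0 + 0)\{b} + a.b.0\{a,c}) | ··a··> p1, ··a··> p2, ··b··> p3
  p1 = (rec X. b.(b.(X + 0) + a.0\{b}) + (a.(X + X) + (0 + 0)\{b} + a.b.0\{a,c})) + (rec X. b.(b.(X + 0) + a.0\{b}) + (a.(X + X) + (0 + 0)\{b} + a.b.0\{a,c})) | ··a··> p1, ··a··> p2, ··b··> p3
  p2 = b.0\{a,c} | ··b··> p4
  p3 = b.((rec X. b.(b.(X + 0) + a.0\{b}) + (a.(X + X) + (0 + 0)\{b} + a.b.0\{a,c})) + 0) + a.0\{b} | ··a··> p5, ··b··> p6
  p4 = 0\{a,c} | stopped
  p5 = 0\{b} | stopped
  p6 = (rec X. b.(b.(X + 0) + a.0\{b}) + (a.(X + X) + (0 + 0)\{b} + a.b.0\{a,c})) + 0 | ··a··> p1, ··a··> p2, ··b··> p3
LTS(Q): 6 reachable states
  q0 = rec X. b.(b.(X + 0) + a.0\{b}) + (a.(X + X) + (0 + 0)\{b} + b.0\{a,c}) | ··a··> q1, ··b··> q2, ··b··> q3
  q1 = (rec X. b.(b.(X + 0) + a.0\{b}) + (a.(X + X) + (0 + 0)\{b} + b.0\{a,c})) + (rec X. b.(b.(X + 0) + a.0\{b}) + (a.(X + X) + (0 + 0)\{b} + b.0\{a,c})) | ··a··> q1, ··b··> q2, ··b··> q3
  q2 = 0\{a,c} | stopped
  q3 = b.((rec X. b.(b.(X + 0) + a.0\{b}) + (a.(X + X) + (0 + 0)\{b} + b.0\{a,c})) + 0) + a.0\{b} | ··a··> q4, ··b··> q5
  q4 = 0\{b} | stopped
  q5 = (rec X. b.(b.(X + 0) + a.0\{b}) + (a.(X + X) + (0 + 0)\{b} + b.0\{a,c})) + 0 | ··a··> q1, ··b··> q2, ··b··> q3
Coarsest stable partition (strong bisimilarity classes):
  B0 = {p0, p1, p6}
  B1 = {p2}
  B2 = {p4, p5, q2, q4}
  B3 = {p3}
  B4 = {q0, q1, q5}
  B5 = {q3}
p0 ∈ B0, q0 ∈ B4 → different blocks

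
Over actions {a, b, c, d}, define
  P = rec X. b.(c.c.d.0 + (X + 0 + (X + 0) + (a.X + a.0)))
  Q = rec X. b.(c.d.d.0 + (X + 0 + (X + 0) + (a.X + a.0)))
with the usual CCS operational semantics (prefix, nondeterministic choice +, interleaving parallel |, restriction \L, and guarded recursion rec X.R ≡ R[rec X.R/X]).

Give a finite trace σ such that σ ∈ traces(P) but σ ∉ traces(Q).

bcc

P's transition system — 5 states:
  u0 = rec X. b.(c.c.d.0 + (X + 0 + (X + 0) + (a.X + a.0))) ⊢ --b--▸ u1
  u1 = c.c.d.0 + ((rec X. b.(c.c.d.0 + (X + 0 + (X + 0) + (a.X + a.0)))) + 0 + ((rec X. b.(c.c.d.0 + (X + 0 + (X + 0) + (a.X + a.0)))) + 0) + (a.(rec X. b.(c.c.d.0 + (X + 0 + (X + 0) + (a.X + a.0)))) + a.0)) ⊢ --a--▸ u0, --a--▸ u2, --b--▸ u1, --c--▸ u3
  u2 = 0 ⊢ deadlocked
  u3 = c.d.0 ⊢ --c--▸ u4
  u4 = d.0 ⊢ --d--▸ u2
Q's transition system — 5 states:
  v0 = rec X. b.(c.d.d.0 + (X + 0 + (X + 0) + (a.X + a.0))) ⊢ --b--▸ v1
  v1 = c.d.d.0 + ((rec X. b.(c.d.d.0 + (X + 0 + (X + 0) + (a.X + a.0)))) + 0 + ((rec X. b.(c.d.d.0 + (X + 0 + (X + 0) + (a.X + a.0)))) + 0) + (a.(rec X. b.(c.d.d.0 + (X + 0 + (X + 0) + (a.X + a.0)))) + a.0)) ⊢ --a--▸ v0, --a--▸ v2, --b--▸ v1, --c--▸ v3
  v2 = 0 ⊢ deadlocked
  v3 = d.d.0 ⊢ --d--▸ v4
  v4 = d.0 ⊢ --d--▸ v2
Trace ⟨bcc⟩ through P, begin at {u0}:
  after b @ step 1: {u1}
  after c @ step 2: {u3}
  after c @ step 3: {u4}
  — P admits the full trace.
Trace ⟨bcc⟩ through Q, begin at {v0}:
  after b @ step 1: {v1}
  after c @ step 2: {v3}
  after c @ step 3: no successor for Q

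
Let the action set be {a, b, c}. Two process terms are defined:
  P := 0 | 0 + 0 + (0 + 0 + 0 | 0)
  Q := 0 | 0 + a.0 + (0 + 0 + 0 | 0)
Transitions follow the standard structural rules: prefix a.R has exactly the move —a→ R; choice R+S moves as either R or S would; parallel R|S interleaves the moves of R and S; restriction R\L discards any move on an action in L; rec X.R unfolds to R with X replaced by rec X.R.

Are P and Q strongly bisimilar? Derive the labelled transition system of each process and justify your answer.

NO

Reachable graph of P (1 states):
  p0 = 0 | 0 + 0 + (0 + 0 + 0 | 0) → deadlocked
Reachable graph of Q (2 states):
  q0 = 0 | 0 + a.0 + (0 + 0 + 0 | 0) → ··a··> q1
  q1 = 0 → deadlocked
Coarsest stable partition (strong bisimilarity classes):
  B0 = {p0, q1}
  B1 = {q0}
p0 ∈ B0, q0 ∈ B1 → different blocks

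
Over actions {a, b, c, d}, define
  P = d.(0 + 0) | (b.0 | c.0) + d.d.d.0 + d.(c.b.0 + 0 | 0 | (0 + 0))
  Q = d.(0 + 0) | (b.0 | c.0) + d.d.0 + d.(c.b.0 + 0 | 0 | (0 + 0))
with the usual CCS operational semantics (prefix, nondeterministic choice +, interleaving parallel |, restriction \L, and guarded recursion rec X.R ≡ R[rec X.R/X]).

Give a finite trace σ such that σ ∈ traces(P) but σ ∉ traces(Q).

LTS(P): 13 reachable states
  u0 = d.(0 + 0) | (b.0 | c.0) + d.d.d.0 + d.(c.b.0 + 0 | 0 | (0 + 0)) has moves ··b··> u1, ··c··> u2, ··d··> u3, ··d··> u4, ··d··> u5
  u1 = d.(0 + 0) | (0 | c.0) has moves ··c··> u6, ··d··> u7
  u2 = d.(0 + 0) | (b.0 | 0) has moves ··b··> u6, ··d··> u8
  u3 = (0 + 0) | (b.0 | c.0) has moves ··b··> u7, ··c··> u8
  u4 = c.b.0 + 0 | 0 | (0 + 0) has moves ··c··> u9
  u5 = d.d.0 has moves ··d··> u10
  u6 = d.(0 + 0) | (0 | 0) has moves ··d··> u11
  u7 = (0 + 0) | (0 | c.0) has moves ··c··> u11
  u8 = (0 + 0) | (b.0 | 0) has moves ··b··> u11
  u9 = b.0 has moves ··b··> u12
  u10 = d.0 has moves ··d··> u12
  u11 = (0 + 0) | (0 | 0) has moves ∅
  u12 = 0 has moves ∅
LTS(Q): 12 reachable states
  v0 = d.(0 + 0) | (b.0 | c.0) + d.d.0 + d.(c.b.0 + 0 | 0 | (0 + 0)) has moves ··b··> v1, ··c··> v2, ··d··> v3, ··d··> v4, ··d··> v5
  v1 = d.(0 + 0) | (0 | c.0) has moves ··c··> v6, ··d··> v7
  v2 = d.(0 + 0) | (b.0 | 0) has moves ··b··> v6, ··d··> v8
  v3 = (0 + 0) | (b.0 | c.0) has moves ··b··> v7, ··c··> v8
  v4 = c.b.0 + 0 | 0 | (0 + 0) has moves ··c··> v9
  v5 = d.0 has moves ··d··> v10
  v6 = d.(0 + 0) | (0 | 0) has moves ··d··> v11
  v7 = (0 + 0) | (0 | c.0) has moves ··c··> v11
  v8 = (0 + 0) | (b.0 | 0) has moves ··b··> v11
  v9 = b.0 has moves ··b··> v10
  v10 = 0 has moves ∅
  v11 = (0 + 0) | (0 | 0) has moves ∅
Trace ⟨ddd⟩ through P, begin at {u0}:
  [1] d ⇒ {u3, u4, u5}
  [2] d ⇒ {u10}
  [3] d ⇒ {u12}
  ✓ P
Trace ⟨ddd⟩ through Q, begin at {v0}:
  [1] d ⇒ {v3, v4, v5}
  [2] d ⇒ {v10}
  [3] d ⇒ ∅ (Q stuck)

ddd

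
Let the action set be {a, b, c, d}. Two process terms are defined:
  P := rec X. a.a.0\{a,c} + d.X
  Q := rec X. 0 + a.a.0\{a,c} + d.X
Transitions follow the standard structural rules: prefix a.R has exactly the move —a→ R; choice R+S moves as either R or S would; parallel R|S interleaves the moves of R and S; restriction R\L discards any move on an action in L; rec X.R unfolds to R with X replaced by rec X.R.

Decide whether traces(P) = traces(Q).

LTS(P): 3 reachable states
  m0 = rec X. a.a.0\{a,c} + d.X :: --a--▸ m1, --d--▸ m0
  m1 = a.0\{a,c} :: --a--▸ m2
  m2 = 0\{a,c} :: ·
LTS(Q): 3 reachable states
  n0 = rec X. 0 + a.a.0\{a,c} + d.X :: --a--▸ n1, --d--▸ n0
  n1 = a.0\{a,c} :: --a--▸ n2
  n2 = 0\{a,c} :: ·
Coarsest stable partition (strong bisimilarity classes):
  B0 = {m0, n0}
  B1 = {m1, n1}
  B2 = {m2, n2}
m0 ∈ B0, n0 ∈ B0 → same block
Bisimilar ⇒ trace-equivalent.

traces(P) = traces(Q)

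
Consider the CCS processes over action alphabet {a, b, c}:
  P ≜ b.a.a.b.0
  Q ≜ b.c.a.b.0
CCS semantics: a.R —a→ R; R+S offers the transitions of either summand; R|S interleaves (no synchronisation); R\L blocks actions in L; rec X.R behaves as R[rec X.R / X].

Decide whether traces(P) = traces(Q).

traces(P) ≠ traces(Q) — witness ⟨ba⟩

Reachable graph of P (5 states):
  u0 = b.a.a.b.0 → -b-> u1
  u1 = a.a.b.0 → -a-> u2
  u2 = a.b.0 → -a-> u3
  u3 = b.0 → -b-> u4
  u4 = 0 → ·
Reachable graph of Q (5 states):
  v0 = b.c.a.b.0 → -b-> v1
  v1 = c.a.b.0 → -c-> v2
  v2 = a.b.0 → -a-> v3
  v3 = b.0 → -b-> v4
  v4 = 0 → ·
Executing ba from P (initial set {u0}):
  after b @ step 1: {u1}
  after a @ step 2: {u2}
  ✓ P
Executing ba from Q (initial set {v0}):
  after b @ step 1: {v1}
  after a @ step 2: no successor for Q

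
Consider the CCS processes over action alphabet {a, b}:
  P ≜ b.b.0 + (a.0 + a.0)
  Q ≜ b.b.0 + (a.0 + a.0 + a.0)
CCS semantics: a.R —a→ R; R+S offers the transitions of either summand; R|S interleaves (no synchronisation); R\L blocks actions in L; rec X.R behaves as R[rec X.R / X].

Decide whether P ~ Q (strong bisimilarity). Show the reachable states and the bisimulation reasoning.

LTS(P): 3 reachable states
  p0 = b.b.0 + (a.0 + a.0) ⊢ —a→ p1, —b→ p2
  p1 = 0 ⊢ ∅
  p2 = b.0 ⊢ —b→ p1
LTS(Q): 3 reachable states
  q0 = b.b.0 + (a.0 + a.0 + a.0) ⊢ —a→ q1, —b→ q2
  q1 = 0 ⊢ ∅
  q2 = b.0 ⊢ —b→ q1
Bisimilarity quotient blocks:
  B0 = {p0, q0}
  B1 = {p1, q1}
  B2 = {p2, q2}
p0 ∈ B0, q0 ∈ B0 → same block

P ~ Q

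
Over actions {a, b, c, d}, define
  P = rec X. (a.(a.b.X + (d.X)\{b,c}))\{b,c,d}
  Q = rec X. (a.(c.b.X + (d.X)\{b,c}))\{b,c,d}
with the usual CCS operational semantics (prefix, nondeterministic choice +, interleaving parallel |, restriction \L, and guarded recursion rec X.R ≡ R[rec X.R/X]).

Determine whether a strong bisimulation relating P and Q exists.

NO

LTS(P): 3 reachable states
  m0 = rec X. (a.(a.b.X + (d.X)\{b,c}))\{b,c,d} ⊢ -a-> m1
  m1 = (a.b.(rec X. (a.(a.b.X + (d.X)\{b,c}))\{b,c,d}) + (d.(rec X. (a.(a.b.X + (d.X)\{b,c}))\{b,c,d}))\{b,c})\{b,c,d} ⊢ -a-> m2
  m2 = (b.(rec X. (a.(a.b.X + (d.X)\{b,c}))\{b,c,d}))\{b,c,d} ⊢ ∅
LTS(Q): 2 reachable states
  n0 = rec X. (a.(c.b.X + (d.X)\{b,c}))\{b,c,d} ⊢ -a-> n1
  n1 = (c.b.(rec X. (a.(c.b.X + (d.X)\{b,c}))\{b,c,d}) + (d.(rec X. (a.(c.b.X + (d.X)\{b,c}))\{b,c,d}))\{b,c})\{b,c,d} ⊢ ∅
Bisimilarity quotient blocks:
  B0 = {m0}
  B1 = {m1, n0}
  B2 = {m2, n1}
m0 ∈ B0, n0 ∈ B1 → different blocks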